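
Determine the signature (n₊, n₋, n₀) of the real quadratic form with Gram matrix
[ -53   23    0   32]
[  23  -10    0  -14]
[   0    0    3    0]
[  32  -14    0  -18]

Answer: (2, 2, 0)

Derivation:
step 0: pivot -53 → sign −
step 1: pivot -1/53 → sign −
step 2: pivot 3 → sign +
step 3: pivot 2 → sign +
signature = (2, 2, 0)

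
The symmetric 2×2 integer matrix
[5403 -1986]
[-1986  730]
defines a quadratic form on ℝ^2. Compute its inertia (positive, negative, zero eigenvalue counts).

step 0: pivot 5403 → sign +
step 1: pivot -2/1801 → sign −
signature = (1, 1, 0)

Answer: (1, 1, 0)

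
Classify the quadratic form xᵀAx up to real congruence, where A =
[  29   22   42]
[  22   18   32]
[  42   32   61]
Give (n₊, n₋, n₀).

Answer: (3, 0, 0)

Derivation:
step 0: pivot 29 → sign +
step 1: pivot 38/29 → sign +
step 2: pivot 3/19 → sign +
signature = (3, 0, 0)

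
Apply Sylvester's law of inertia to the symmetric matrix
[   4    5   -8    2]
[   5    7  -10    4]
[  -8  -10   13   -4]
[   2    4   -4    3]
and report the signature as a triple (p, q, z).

Answer: (2, 2, 0)

Derivation:
step 0: pivot 4 → sign +
step 1: pivot 3/4 → sign +
step 2: pivot -3 → sign −
step 3: pivot -1 → sign −
signature = (2, 2, 0)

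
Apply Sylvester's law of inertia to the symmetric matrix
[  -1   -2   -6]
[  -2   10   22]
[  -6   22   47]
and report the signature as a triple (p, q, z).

Answer: (2, 1, 0)

Derivation:
step 0: pivot -1 → sign −
step 1: pivot 14 → sign +
step 2: pivot 3/7 → sign +
signature = (2, 1, 0)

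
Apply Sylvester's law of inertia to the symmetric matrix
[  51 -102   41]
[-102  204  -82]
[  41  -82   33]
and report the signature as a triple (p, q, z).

Answer: (2, 0, 1)

Derivation:
step 0: pivot 51 → sign +
step 1: pivot 2/51 → sign +
step 2: row/col 2 already zero → sign 0
signature = (2, 0, 1)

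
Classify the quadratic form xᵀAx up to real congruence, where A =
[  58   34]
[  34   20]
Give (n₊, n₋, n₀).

step 0: pivot 58 → sign +
step 1: pivot 2/29 → sign +
signature = (2, 0, 0)

Answer: (2, 0, 0)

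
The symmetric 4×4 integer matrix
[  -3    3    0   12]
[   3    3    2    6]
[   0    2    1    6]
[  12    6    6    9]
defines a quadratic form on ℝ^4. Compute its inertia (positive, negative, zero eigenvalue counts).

step 0: pivot -3 → sign −
step 1: pivot 6 → sign +
step 2: pivot 1/3 → sign +
step 3: pivot 3 → sign +
signature = (3, 1, 0)

Answer: (3, 1, 0)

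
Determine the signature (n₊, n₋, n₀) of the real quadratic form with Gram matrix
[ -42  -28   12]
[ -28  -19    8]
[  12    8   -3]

Answer: (1, 2, 0)

Derivation:
step 0: pivot -42 → sign −
step 1: pivot -1/3 → sign −
step 2: pivot 3/7 → sign +
signature = (1, 2, 0)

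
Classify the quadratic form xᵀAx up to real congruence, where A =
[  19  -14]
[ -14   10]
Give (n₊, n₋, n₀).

step 0: pivot 19 → sign +
step 1: pivot -6/19 → sign −
signature = (1, 1, 0)

Answer: (1, 1, 0)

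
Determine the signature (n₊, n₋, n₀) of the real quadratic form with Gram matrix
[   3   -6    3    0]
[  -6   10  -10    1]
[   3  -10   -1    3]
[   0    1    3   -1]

Answer: (2, 2, 0)

Derivation:
step 0: pivot 3 → sign +
step 1: pivot -2 → sign −
step 2: pivot 4 → sign +
step 3: pivot -3/4 → sign −
signature = (2, 2, 0)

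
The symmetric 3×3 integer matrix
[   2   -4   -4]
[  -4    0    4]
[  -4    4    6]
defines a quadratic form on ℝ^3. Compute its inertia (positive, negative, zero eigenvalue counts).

Answer: (1, 1, 1)

Derivation:
step 0: pivot 2 → sign +
step 1: pivot -8 → sign −
step 2: row/col 2 already zero → sign 0
signature = (1, 1, 1)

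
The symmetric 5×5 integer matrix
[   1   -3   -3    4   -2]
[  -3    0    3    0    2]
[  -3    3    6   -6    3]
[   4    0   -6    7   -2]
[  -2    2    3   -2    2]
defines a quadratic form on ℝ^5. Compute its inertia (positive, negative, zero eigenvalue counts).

Answer: (3, 2, 0)

Derivation:
step 0: pivot 1 → sign +
step 1: pivot -9 → sign −
step 2: pivot 1 → sign +
step 3: pivot 3 → sign +
step 4: pivot -1/3 → sign −
signature = (3, 2, 0)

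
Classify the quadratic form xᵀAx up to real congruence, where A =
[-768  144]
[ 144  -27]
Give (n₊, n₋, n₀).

step 0: pivot -768 → sign −
step 1: row/col 1 already zero → sign 0
signature = (0, 1, 1)

Answer: (0, 1, 1)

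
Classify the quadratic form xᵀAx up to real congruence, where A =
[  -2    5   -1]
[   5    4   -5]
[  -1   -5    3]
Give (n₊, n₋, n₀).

Answer: (2, 1, 0)

Derivation:
step 0: pivot -2 → sign −
step 1: pivot 33/2 → sign +
step 2: pivot 1/11 → sign +
signature = (2, 1, 0)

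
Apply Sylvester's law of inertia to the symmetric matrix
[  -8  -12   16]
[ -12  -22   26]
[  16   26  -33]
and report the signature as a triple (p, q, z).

Answer: (0, 2, 1)

Derivation:
step 0: pivot -8 → sign −
step 1: pivot -4 → sign −
step 2: row/col 2 already zero → sign 0
signature = (0, 2, 1)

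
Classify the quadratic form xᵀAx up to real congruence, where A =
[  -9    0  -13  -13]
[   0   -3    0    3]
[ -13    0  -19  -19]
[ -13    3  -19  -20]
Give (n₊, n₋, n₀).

Answer: (1, 3, 0)

Derivation:
step 0: pivot -9 → sign −
step 1: pivot -3 → sign −
step 2: pivot -2/9 → sign −
step 3: pivot 2 → sign +
signature = (1, 3, 0)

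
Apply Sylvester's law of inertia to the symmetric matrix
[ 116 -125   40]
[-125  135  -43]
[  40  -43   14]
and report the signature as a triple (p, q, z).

step 0: pivot 116 → sign +
step 1: pivot 35/116 → sign +
step 2: pivot 6/35 → sign +
signature = (3, 0, 0)

Answer: (3, 0, 0)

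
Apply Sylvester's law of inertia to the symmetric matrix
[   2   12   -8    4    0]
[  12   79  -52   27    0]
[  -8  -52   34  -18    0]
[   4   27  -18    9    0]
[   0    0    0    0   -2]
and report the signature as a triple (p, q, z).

step 0: pivot 2 → sign +
step 1: pivot 7 → sign +
step 2: pivot -2/7 → sign −
step 3: pivot -2 → sign −
step 4: row/col 4 already zero → sign 0
signature = (2, 2, 1)

Answer: (2, 2, 1)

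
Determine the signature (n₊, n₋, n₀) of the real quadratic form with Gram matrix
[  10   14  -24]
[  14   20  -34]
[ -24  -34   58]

step 0: pivot 10 → sign +
step 1: pivot 2/5 → sign +
step 2: row/col 2 already zero → sign 0
signature = (2, 0, 1)

Answer: (2, 0, 1)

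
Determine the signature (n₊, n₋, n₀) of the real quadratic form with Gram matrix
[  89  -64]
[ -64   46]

Answer: (1, 1, 0)

Derivation:
step 0: pivot 89 → sign +
step 1: pivot -2/89 → sign −
signature = (1, 1, 0)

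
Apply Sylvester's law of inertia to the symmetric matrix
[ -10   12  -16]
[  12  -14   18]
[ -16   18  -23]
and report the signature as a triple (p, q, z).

step 0: pivot -10 → sign −
step 1: pivot 2/5 → sign +
step 2: pivot -1 → sign −
signature = (1, 2, 0)

Answer: (1, 2, 0)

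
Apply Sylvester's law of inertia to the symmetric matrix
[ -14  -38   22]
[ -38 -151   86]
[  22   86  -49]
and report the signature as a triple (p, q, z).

step 0: pivot -14 → sign −
step 1: pivot -335/7 → sign −
step 2: pivot 3/335 → sign +
signature = (1, 2, 0)

Answer: (1, 2, 0)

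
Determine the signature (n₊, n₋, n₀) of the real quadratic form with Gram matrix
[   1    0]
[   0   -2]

Answer: (1, 1, 0)

Derivation:
step 0: pivot 1 → sign +
step 1: pivot -2 → sign −
signature = (1, 1, 0)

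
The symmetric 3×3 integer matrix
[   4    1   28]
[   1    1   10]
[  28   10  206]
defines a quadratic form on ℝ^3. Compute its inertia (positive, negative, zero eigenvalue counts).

step 0: pivot 4 → sign +
step 1: pivot 3/4 → sign +
step 2: pivot -2 → sign −
signature = (2, 1, 0)

Answer: (2, 1, 0)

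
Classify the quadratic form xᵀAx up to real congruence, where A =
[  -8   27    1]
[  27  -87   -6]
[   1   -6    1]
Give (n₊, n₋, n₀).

Answer: (1, 2, 0)

Derivation:
step 0: pivot -8 → sign −
step 1: pivot 33/8 → sign +
step 2: pivot -6/11 → sign −
signature = (1, 2, 0)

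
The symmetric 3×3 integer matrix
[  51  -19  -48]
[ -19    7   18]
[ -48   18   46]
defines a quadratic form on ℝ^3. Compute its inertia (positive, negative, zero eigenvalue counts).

Answer: (2, 1, 0)

Derivation:
step 0: pivot 51 → sign +
step 1: pivot -4/51 → sign −
step 2: pivot 1 → sign +
signature = (2, 1, 0)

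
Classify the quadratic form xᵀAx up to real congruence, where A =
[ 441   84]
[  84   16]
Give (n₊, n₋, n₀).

Answer: (1, 0, 1)

Derivation:
step 0: pivot 441 → sign +
step 1: row/col 1 already zero → sign 0
signature = (1, 0, 1)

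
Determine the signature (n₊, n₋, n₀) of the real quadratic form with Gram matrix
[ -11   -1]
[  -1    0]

Answer: (1, 1, 0)

Derivation:
step 0: pivot -11 → sign −
step 1: pivot 1/11 → sign +
signature = (1, 1, 0)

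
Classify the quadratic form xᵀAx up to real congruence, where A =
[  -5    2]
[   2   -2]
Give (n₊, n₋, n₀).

step 0: pivot -5 → sign −
step 1: pivot -6/5 → sign −
signature = (0, 2, 0)

Answer: (0, 2, 0)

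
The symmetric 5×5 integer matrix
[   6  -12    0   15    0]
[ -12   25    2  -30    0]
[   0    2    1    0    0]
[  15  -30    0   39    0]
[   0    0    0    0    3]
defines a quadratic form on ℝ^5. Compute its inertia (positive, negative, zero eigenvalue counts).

step 0: pivot 6 → sign +
step 1: pivot 1 → sign +
step 2: pivot -3 → sign −
step 3: pivot 3/2 → sign +
step 4: pivot 3 → sign +
signature = (4, 1, 0)

Answer: (4, 1, 0)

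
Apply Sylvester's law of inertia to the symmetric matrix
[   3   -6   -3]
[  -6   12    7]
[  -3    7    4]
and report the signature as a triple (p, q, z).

step 0: pivot 3 → sign +
step 1: pivot 1 → sign +
step 2: pivot -1 → sign −
signature = (2, 1, 0)

Answer: (2, 1, 0)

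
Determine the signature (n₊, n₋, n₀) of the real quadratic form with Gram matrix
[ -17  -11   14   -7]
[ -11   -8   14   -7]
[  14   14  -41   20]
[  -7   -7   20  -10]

Answer: (0, 4, 0)

Derivation:
step 0: pivot -17 → sign −
step 1: pivot -15/17 → sign −
step 2: pivot -9/5 → sign −
step 3: pivot -1/9 → sign −
signature = (0, 4, 0)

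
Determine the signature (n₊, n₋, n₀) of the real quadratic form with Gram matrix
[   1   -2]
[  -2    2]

step 0: pivot 1 → sign +
step 1: pivot -2 → sign −
signature = (1, 1, 0)

Answer: (1, 1, 0)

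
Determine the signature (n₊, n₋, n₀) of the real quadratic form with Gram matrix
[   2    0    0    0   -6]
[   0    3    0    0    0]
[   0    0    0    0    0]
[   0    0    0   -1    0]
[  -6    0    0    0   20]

step 0: pivot 2 → sign +
step 1: pivot 3 → sign +
step 2: pivot -1 → sign −
step 3: pivot 2 → sign +
step 4: row/col 4 already zero → sign 0
signature = (3, 1, 1)

Answer: (3, 1, 1)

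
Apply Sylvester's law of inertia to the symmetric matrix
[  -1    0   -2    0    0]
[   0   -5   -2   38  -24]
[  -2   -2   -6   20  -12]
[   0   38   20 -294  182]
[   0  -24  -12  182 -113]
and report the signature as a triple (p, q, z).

Answer: (1, 4, 0)

Derivation:
step 0: pivot -1 → sign −
step 1: pivot -5 → sign −
step 2: pivot -6/5 → sign −
step 3: pivot 14 → sign +
step 4: pivot -1/7 → sign −
signature = (1, 4, 0)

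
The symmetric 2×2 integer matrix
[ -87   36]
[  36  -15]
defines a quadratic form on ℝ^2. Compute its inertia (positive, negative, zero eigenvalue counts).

Answer: (0, 2, 0)

Derivation:
step 0: pivot -87 → sign −
step 1: pivot -3/29 → sign −
signature = (0, 2, 0)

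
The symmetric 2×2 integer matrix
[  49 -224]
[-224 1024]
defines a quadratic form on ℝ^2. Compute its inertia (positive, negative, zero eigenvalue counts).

Answer: (1, 0, 1)

Derivation:
step 0: pivot 49 → sign +
step 1: row/col 1 already zero → sign 0
signature = (1, 0, 1)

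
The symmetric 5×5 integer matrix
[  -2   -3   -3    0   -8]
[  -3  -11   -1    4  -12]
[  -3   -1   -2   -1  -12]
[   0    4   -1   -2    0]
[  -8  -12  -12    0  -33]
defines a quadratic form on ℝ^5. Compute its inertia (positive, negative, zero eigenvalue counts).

step 0: pivot -2 → sign −
step 1: pivot -13/2 → sign −
step 2: pivot 57/13 → sign +
step 3: pivot 3/19 → sign +
step 4: pivot -1 → sign −
signature = (2, 3, 0)

Answer: (2, 3, 0)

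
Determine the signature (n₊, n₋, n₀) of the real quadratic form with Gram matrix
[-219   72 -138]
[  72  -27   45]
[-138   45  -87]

Answer: (0, 2, 1)

Derivation:
step 0: pivot -219 → sign −
step 1: pivot -243/73 → sign −
step 2: row/col 2 already zero → sign 0
signature = (0, 2, 1)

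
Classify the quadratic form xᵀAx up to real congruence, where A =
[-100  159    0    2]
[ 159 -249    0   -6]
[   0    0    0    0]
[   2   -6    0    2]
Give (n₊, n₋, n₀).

Answer: (1, 2, 1)

Derivation:
step 0: pivot -100 → sign −
step 1: pivot 381/100 → sign +
step 2: pivot -6/127 → sign −
step 3: row/col 3 already zero → sign 0
signature = (1, 2, 1)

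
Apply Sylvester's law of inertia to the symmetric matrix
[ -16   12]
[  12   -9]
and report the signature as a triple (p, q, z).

step 0: pivot -16 → sign −
step 1: row/col 1 already zero → sign 0
signature = (0, 1, 1)

Answer: (0, 1, 1)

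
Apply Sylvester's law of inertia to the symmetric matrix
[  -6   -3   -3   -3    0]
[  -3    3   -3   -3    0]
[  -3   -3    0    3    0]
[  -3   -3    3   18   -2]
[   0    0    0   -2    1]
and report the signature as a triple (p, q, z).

Answer: (3, 2, 0)

Derivation:
step 0: pivot -6 → sign −
step 1: pivot 9/2 → sign +
step 2: pivot 1 → sign +
step 3: pivot 3 → sign +
step 4: pivot -1/3 → sign −
signature = (3, 2, 0)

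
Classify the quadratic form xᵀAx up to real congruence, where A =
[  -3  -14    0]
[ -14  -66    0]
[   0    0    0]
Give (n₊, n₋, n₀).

step 0: pivot -3 → sign −
step 1: pivot -2/3 → sign −
step 2: row/col 2 already zero → sign 0
signature = (0, 2, 1)

Answer: (0, 2, 1)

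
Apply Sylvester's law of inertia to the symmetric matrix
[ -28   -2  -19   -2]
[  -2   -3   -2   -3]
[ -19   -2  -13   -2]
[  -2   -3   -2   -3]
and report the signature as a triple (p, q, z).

Answer: (1, 2, 1)

Derivation:
step 0: pivot -28 → sign −
step 1: pivot -20/7 → sign −
step 2: pivot 3/80 → sign +
step 3: row/col 3 already zero → sign 0
signature = (1, 2, 1)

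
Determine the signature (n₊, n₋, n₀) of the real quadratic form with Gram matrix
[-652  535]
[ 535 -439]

step 0: pivot -652 → sign −
step 1: pivot -3/652 → sign −
signature = (0, 2, 0)

Answer: (0, 2, 0)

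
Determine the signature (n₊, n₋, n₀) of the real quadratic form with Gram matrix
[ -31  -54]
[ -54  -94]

step 0: pivot -31 → sign −
step 1: pivot 2/31 → sign +
signature = (1, 1, 0)

Answer: (1, 1, 0)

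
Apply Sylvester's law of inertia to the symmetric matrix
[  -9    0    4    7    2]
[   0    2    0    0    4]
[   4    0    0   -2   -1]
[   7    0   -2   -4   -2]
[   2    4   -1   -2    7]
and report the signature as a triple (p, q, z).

Answer: (3, 2, 0)

Derivation:
step 0: pivot -9 → sign −
step 1: pivot 2 → sign +
step 2: pivot 16/9 → sign +
step 3: pivot 3/4 → sign +
step 4: pivot -3/4 → sign −
signature = (3, 2, 0)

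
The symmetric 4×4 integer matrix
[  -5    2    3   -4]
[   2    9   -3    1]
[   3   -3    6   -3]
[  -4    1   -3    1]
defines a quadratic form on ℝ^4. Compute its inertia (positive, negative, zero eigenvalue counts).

step 0: pivot -5 → sign −
step 1: pivot 49/5 → sign +
step 2: pivot 366/49 → sign +
step 3: pivot 6/61 → sign +
signature = (3, 1, 0)

Answer: (3, 1, 0)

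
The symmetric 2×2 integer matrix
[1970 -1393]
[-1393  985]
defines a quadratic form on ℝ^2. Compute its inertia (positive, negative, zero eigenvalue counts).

step 0: pivot 1970 → sign +
step 1: pivot 1/1970 → sign +
signature = (2, 0, 0)

Answer: (2, 0, 0)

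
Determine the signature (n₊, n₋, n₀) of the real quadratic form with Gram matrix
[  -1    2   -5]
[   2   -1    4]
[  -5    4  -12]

Answer: (2, 1, 0)

Derivation:
step 0: pivot -1 → sign −
step 1: pivot 3 → sign +
step 2: pivot 1 → sign +
signature = (2, 1, 0)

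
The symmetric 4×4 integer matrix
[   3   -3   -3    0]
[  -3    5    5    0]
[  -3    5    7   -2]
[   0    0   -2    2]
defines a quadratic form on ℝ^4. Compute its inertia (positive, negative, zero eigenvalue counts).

step 0: pivot 3 → sign +
step 1: pivot 2 → sign +
step 2: pivot 2 → sign +
step 3: row/col 3 already zero → sign 0
signature = (3, 0, 1)

Answer: (3, 0, 1)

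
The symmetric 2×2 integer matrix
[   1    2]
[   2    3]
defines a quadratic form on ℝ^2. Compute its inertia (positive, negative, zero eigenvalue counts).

Answer: (1, 1, 0)

Derivation:
step 0: pivot 1 → sign +
step 1: pivot -1 → sign −
signature = (1, 1, 0)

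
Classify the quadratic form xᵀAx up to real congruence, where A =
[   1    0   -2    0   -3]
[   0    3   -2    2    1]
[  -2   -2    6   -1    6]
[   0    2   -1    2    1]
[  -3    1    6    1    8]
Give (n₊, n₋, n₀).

Answer: (4, 1, 0)

Derivation:
step 0: pivot 1 → sign +
step 1: pivot 3 → sign +
step 2: pivot 2/3 → sign +
step 3: pivot 1/2 → sign +
step 4: pivot -2 → sign −
signature = (4, 1, 0)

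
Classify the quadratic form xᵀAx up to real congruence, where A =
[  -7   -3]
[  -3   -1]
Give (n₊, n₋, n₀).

Answer: (1, 1, 0)

Derivation:
step 0: pivot -7 → sign −
step 1: pivot 2/7 → sign +
signature = (1, 1, 0)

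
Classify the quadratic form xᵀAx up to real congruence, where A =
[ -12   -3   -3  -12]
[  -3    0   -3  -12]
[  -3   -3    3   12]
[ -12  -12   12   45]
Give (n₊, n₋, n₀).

Answer: (1, 3, 0)

Derivation:
step 0: pivot -12 → sign −
step 1: pivot 3/4 → sign +
step 2: pivot -3 → sign −
step 3: pivot -3 → sign −
signature = (1, 3, 0)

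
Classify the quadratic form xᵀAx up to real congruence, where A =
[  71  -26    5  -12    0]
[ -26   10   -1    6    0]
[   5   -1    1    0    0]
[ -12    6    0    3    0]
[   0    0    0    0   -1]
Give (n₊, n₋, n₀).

Answer: (3, 2, 0)

Derivation:
step 0: pivot 71 → sign +
step 1: pivot 34/71 → sign +
step 2: pivot -27/34 → sign −
step 3: pivot 1/3 → sign +
step 4: pivot -1 → sign −
signature = (3, 2, 0)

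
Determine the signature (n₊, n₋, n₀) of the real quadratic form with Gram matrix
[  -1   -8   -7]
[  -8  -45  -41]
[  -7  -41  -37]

step 0: pivot -1 → sign −
step 1: pivot 19 → sign +
step 2: pivot 3/19 → sign +
signature = (2, 1, 0)

Answer: (2, 1, 0)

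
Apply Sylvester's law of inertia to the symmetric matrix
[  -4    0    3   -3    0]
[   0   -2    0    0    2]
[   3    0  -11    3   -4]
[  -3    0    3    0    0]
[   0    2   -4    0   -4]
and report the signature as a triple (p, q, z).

Answer: (1, 4, 0)

Derivation:
step 0: pivot -4 → sign −
step 1: pivot -2 → sign −
step 2: pivot -35/4 → sign −
step 3: pivot 81/35 → sign +
step 4: pivot -2/9 → sign −
signature = (1, 4, 0)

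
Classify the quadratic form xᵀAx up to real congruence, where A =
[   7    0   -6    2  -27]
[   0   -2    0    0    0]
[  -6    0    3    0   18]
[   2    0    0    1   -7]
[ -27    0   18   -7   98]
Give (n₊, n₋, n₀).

Answer: (2, 3, 0)

Derivation:
step 0: pivot 7 → sign +
step 1: pivot -2 → sign −
step 2: pivot -15/7 → sign −
step 3: pivot 9/5 → sign +
step 4: pivot -2/9 → sign −
signature = (2, 3, 0)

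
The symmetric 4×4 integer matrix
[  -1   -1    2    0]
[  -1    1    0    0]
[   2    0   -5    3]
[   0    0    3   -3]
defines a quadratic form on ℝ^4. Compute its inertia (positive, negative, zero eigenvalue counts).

step 0: pivot -1 → sign −
step 1: pivot 2 → sign +
step 2: pivot -3 → sign −
step 3: row/col 3 already zero → sign 0
signature = (1, 2, 1)

Answer: (1, 2, 1)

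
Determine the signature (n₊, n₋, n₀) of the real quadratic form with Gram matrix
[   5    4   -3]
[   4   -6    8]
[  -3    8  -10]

step 0: pivot 5 → sign +
step 1: pivot -46/5 → sign −
step 2: pivot -1/23 → sign −
signature = (1, 2, 0)

Answer: (1, 2, 0)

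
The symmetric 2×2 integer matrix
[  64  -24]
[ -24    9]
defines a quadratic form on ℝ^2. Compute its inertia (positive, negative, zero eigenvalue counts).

step 0: pivot 64 → sign +
step 1: row/col 1 already zero → sign 0
signature = (1, 0, 1)

Answer: (1, 0, 1)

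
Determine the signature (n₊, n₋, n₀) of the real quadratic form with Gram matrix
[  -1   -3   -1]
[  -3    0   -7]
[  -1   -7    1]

Answer: (2, 1, 0)

Derivation:
step 0: pivot -1 → sign −
step 1: pivot 9 → sign +
step 2: pivot 2/9 → sign +
signature = (2, 1, 0)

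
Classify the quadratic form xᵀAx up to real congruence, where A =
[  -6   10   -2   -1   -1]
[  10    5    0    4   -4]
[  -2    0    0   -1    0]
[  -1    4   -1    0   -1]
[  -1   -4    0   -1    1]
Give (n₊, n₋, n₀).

step 0: pivot -6 → sign −
step 1: pivot 65/3 → sign +
step 2: pivot 2/13 → sign +
step 3: pivot -7/10 → sign −
step 4: pivot 3/14 → sign +
signature = (3, 2, 0)

Answer: (3, 2, 0)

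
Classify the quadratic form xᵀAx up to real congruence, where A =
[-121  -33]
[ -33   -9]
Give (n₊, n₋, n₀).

Answer: (0, 1, 1)

Derivation:
step 0: pivot -121 → sign −
step 1: row/col 1 already zero → sign 0
signature = (0, 1, 1)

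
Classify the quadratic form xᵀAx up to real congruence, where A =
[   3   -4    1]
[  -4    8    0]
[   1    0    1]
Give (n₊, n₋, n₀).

Answer: (2, 0, 1)

Derivation:
step 0: pivot 3 → sign +
step 1: pivot 8/3 → sign +
step 2: row/col 2 already zero → sign 0
signature = (2, 0, 1)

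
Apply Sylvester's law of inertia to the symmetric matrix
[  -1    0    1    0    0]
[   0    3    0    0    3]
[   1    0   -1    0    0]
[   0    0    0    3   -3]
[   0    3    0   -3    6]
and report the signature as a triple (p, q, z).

Answer: (2, 1, 2)

Derivation:
step 0: pivot -1 → sign −
step 1: pivot 3 → sign +
step 2: pivot 3 → sign +
step 3: row/col 3 already zero → sign 0
step 4: row/col 4 already zero → sign 0
signature = (2, 1, 2)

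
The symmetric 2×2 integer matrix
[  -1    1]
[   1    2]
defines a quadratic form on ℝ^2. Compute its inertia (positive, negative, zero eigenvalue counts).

step 0: pivot -1 → sign −
step 1: pivot 3 → sign +
signature = (1, 1, 0)

Answer: (1, 1, 0)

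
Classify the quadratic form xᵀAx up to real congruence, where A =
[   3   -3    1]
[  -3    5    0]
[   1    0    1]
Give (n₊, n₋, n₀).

step 0: pivot 3 → sign +
step 1: pivot 2 → sign +
step 2: pivot 1/6 → sign +
signature = (3, 0, 0)

Answer: (3, 0, 0)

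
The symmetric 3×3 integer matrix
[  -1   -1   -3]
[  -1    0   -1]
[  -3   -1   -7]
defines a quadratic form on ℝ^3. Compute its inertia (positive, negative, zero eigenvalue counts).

step 0: pivot -1 → sign −
step 1: pivot 1 → sign +
step 2: pivot -2 → sign −
signature = (1, 2, 0)

Answer: (1, 2, 0)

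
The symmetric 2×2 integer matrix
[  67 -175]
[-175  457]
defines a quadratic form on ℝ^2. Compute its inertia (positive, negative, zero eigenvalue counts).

Answer: (1, 1, 0)

Derivation:
step 0: pivot 67 → sign +
step 1: pivot -6/67 → sign −
signature = (1, 1, 0)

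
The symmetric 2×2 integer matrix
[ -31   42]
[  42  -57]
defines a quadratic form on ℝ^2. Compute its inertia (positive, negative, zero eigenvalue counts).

step 0: pivot -31 → sign −
step 1: pivot -3/31 → sign −
signature = (0, 2, 0)

Answer: (0, 2, 0)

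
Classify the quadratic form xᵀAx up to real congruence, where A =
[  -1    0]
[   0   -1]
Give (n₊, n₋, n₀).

step 0: pivot -1 → sign −
step 1: pivot -1 → sign −
signature = (0, 2, 0)

Answer: (0, 2, 0)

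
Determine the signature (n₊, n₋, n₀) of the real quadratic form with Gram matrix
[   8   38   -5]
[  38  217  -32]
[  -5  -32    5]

step 0: pivot 8 → sign +
step 1: pivot 73/2 → sign +
step 2: pivot 3/292 → sign +
signature = (3, 0, 0)

Answer: (3, 0, 0)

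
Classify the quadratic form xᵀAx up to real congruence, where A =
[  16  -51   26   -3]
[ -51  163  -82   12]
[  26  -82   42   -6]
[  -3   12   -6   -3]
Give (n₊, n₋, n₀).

step 0: pivot 16 → sign +
step 1: pivot 7/16 → sign +
step 2: pivot -2 → sign −
step 3: pivot 6/7 → sign +
signature = (3, 1, 0)

Answer: (3, 1, 0)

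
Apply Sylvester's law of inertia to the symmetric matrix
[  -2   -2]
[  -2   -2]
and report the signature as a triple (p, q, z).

Answer: (0, 1, 1)

Derivation:
step 0: pivot -2 → sign −
step 1: row/col 1 already zero → sign 0
signature = (0, 1, 1)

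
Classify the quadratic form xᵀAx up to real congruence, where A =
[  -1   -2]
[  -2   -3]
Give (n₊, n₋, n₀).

Answer: (1, 1, 0)

Derivation:
step 0: pivot -1 → sign −
step 1: pivot 1 → sign +
signature = (1, 1, 0)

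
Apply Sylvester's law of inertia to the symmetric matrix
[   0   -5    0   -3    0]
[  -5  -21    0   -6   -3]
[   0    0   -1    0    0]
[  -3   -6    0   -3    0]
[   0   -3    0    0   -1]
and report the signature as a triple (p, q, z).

step 0: pivot -21 → sign −
step 1: pivot 25/21 → sign +
step 2: pivot -1 → sign −
step 3: pivot -84/25 → sign −
step 4: pivot -1/28 → sign −
signature = (1, 4, 0)

Answer: (1, 4, 0)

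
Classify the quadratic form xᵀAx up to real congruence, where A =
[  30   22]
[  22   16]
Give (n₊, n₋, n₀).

step 0: pivot 30 → sign +
step 1: pivot -2/15 → sign −
signature = (1, 1, 0)

Answer: (1, 1, 0)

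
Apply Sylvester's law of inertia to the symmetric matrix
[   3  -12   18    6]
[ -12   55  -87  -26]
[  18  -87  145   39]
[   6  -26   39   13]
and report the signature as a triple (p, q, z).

step 0: pivot 3 → sign +
step 1: pivot 7 → sign +
step 2: pivot 34/7 → sign +
step 3: pivot 3/34 → sign +
signature = (4, 0, 0)

Answer: (4, 0, 0)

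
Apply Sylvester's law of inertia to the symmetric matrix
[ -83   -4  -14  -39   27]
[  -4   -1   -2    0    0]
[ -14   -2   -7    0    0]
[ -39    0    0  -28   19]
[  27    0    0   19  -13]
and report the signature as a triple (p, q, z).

Answer: (1, 4, 0)

Derivation:
step 0: pivot -83 → sign −
step 1: pivot -67/83 → sign −
step 2: pivot -165/67 → sign −
step 3: pivot -19/55 → sign −
step 4: pivot 6/19 → sign +
signature = (1, 4, 0)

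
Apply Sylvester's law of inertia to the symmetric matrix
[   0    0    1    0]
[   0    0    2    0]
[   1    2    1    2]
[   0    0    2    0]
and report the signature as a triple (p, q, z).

step 0: pivot 1 → sign +
step 1: pivot -4 → sign −
step 2: row/col 2 already zero → sign 0
step 3: row/col 3 already zero → sign 0
signature = (1, 1, 2)

Answer: (1, 1, 2)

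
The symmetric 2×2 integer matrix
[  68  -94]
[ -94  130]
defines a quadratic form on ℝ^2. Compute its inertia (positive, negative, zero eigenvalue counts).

step 0: pivot 68 → sign +
step 1: pivot 1/17 → sign +
signature = (2, 0, 0)

Answer: (2, 0, 0)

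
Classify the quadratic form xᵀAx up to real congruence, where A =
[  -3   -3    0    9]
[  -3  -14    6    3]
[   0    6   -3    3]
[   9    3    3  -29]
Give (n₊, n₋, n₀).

step 0: pivot -3 → sign −
step 1: pivot -11 → sign −
step 2: pivot 3/11 → sign +
step 3: pivot 1 → sign +
signature = (2, 2, 0)

Answer: (2, 2, 0)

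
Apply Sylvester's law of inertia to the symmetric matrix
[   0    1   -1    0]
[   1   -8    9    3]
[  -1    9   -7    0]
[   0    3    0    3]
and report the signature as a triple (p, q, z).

Answer: (2, 1, 1)

Derivation:
step 0: pivot -8 → sign −
step 1: pivot 1/8 → sign +
step 2: pivot 3 → sign +
step 3: row/col 3 already zero → sign 0
signature = (2, 1, 1)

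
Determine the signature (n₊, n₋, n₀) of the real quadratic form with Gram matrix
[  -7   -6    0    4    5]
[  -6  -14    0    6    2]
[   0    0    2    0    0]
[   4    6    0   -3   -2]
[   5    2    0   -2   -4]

step 0: pivot -7 → sign −
step 1: pivot -62/7 → sign −
step 2: pivot 2 → sign +
step 3: pivot 1/31 → sign +
step 4: pivot -1 → sign −
signature = (2, 3, 0)

Answer: (2, 3, 0)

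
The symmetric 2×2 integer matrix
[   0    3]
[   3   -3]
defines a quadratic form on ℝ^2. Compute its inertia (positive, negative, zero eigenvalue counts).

step 0: pivot -3 → sign −
step 1: pivot 3 → sign +
signature = (1, 1, 0)

Answer: (1, 1, 0)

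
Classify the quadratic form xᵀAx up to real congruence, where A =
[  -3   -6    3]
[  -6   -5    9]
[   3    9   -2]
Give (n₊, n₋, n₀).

Answer: (1, 2, 0)

Derivation:
step 0: pivot -3 → sign −
step 1: pivot 7 → sign +
step 2: pivot -2/7 → sign −
signature = (1, 2, 0)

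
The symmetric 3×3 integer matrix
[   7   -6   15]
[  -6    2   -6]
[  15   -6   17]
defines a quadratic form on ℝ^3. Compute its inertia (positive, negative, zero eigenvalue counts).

step 0: pivot 7 → sign +
step 1: pivot -22/7 → sign −
step 2: pivot -2/11 → sign −
signature = (1, 2, 0)

Answer: (1, 2, 0)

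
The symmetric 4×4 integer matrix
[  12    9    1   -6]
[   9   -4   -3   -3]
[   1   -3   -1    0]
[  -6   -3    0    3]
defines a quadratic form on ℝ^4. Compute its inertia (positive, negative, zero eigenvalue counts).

Answer: (3, 1, 0)

Derivation:
step 0: pivot 12 → sign +
step 1: pivot -43/4 → sign −
step 2: pivot 29/129 → sign +
step 3: pivot 6/29 → sign +
signature = (3, 1, 0)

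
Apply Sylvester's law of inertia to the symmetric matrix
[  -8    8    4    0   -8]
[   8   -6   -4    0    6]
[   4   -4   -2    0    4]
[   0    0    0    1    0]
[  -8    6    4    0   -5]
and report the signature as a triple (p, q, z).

Answer: (3, 1, 1)

Derivation:
step 0: pivot -8 → sign −
step 1: pivot 2 → sign +
step 2: pivot 1 → sign +
step 3: pivot 1 → sign +
step 4: row/col 4 already zero → sign 0
signature = (3, 1, 1)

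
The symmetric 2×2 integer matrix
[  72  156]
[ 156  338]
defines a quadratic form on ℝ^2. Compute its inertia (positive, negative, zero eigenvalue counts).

Answer: (1, 0, 1)

Derivation:
step 0: pivot 72 → sign +
step 1: row/col 1 already zero → sign 0
signature = (1, 0, 1)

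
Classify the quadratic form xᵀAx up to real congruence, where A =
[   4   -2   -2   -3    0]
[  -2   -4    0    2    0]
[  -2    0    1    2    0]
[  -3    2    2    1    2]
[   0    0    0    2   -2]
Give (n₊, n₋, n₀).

step 0: pivot 4 → sign +
step 1: pivot -5 → sign −
step 2: pivot 1/5 → sign +
step 3: pivot -2 → sign −
step 4: row/col 4 already zero → sign 0
signature = (2, 2, 1)

Answer: (2, 2, 1)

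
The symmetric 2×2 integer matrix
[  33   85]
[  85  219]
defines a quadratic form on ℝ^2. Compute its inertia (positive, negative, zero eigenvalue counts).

Answer: (2, 0, 0)

Derivation:
step 0: pivot 33 → sign +
step 1: pivot 2/33 → sign +
signature = (2, 0, 0)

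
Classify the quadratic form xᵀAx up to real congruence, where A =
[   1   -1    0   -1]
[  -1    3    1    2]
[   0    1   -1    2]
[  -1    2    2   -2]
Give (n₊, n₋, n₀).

Answer: (2, 2, 0)

Derivation:
step 0: pivot 1 → sign +
step 1: pivot 2 → sign +
step 2: pivot -3/2 → sign −
step 3: pivot -2 → sign −
signature = (2, 2, 0)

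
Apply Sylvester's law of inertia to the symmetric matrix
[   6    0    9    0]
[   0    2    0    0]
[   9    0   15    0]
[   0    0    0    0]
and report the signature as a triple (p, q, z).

step 0: pivot 6 → sign +
step 1: pivot 2 → sign +
step 2: pivot 3/2 → sign +
step 3: row/col 3 already zero → sign 0
signature = (3, 0, 1)

Answer: (3, 0, 1)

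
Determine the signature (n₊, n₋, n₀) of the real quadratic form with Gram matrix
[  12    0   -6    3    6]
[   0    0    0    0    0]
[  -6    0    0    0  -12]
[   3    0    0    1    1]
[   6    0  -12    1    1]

Answer: (2, 1, 2)

Derivation:
step 0: pivot 12 → sign +
step 1: pivot -3 → sign −
step 2: pivot 1 → sign +
step 3: row/col 3 already zero → sign 0
step 4: row/col 4 already zero → sign 0
signature = (2, 1, 2)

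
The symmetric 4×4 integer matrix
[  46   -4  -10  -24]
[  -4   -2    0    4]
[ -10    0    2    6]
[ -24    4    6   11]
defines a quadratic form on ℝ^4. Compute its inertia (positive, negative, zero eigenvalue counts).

Answer: (2, 1, 1)

Derivation:
step 0: pivot 46 → sign +
step 1: pivot -54/23 → sign −
step 2: pivot 4/27 → sign +
step 3: row/col 3 already zero → sign 0
signature = (2, 1, 1)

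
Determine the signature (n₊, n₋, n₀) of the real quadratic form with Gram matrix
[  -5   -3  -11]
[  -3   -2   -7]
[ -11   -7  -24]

Answer: (1, 2, 0)

Derivation:
step 0: pivot -5 → sign −
step 1: pivot -1/5 → sign −
step 2: pivot 1 → sign +
signature = (1, 2, 0)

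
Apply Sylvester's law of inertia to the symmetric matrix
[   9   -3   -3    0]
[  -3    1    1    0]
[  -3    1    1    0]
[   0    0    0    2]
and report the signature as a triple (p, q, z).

step 0: pivot 9 → sign +
step 1: pivot 2 → sign +
step 2: row/col 2 already zero → sign 0
step 3: row/col 3 already zero → sign 0
signature = (2, 0, 2)

Answer: (2, 0, 2)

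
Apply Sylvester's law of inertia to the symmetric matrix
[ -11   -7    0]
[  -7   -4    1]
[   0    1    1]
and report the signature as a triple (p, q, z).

step 0: pivot -11 → sign −
step 1: pivot 5/11 → sign +
step 2: pivot -6/5 → sign −
signature = (1, 2, 0)

Answer: (1, 2, 0)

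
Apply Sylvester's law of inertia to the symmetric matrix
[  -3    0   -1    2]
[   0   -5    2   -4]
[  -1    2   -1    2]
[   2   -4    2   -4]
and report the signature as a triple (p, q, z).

Answer: (1, 2, 1)

Derivation:
step 0: pivot -3 → sign −
step 1: pivot -5 → sign −
step 2: pivot 2/15 → sign +
step 3: row/col 3 already zero → sign 0
signature = (1, 2, 1)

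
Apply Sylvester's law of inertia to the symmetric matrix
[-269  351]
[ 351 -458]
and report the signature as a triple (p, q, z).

step 0: pivot -269 → sign −
step 1: pivot -1/269 → sign −
signature = (0, 2, 0)

Answer: (0, 2, 0)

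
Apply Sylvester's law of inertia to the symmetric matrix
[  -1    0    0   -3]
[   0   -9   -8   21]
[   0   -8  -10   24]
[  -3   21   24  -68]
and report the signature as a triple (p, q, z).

Answer: (0, 4, 0)

Derivation:
step 0: pivot -1 → sign −
step 1: pivot -9 → sign −
step 2: pivot -26/9 → sign −
step 3: pivot -2/13 → sign −
signature = (0, 4, 0)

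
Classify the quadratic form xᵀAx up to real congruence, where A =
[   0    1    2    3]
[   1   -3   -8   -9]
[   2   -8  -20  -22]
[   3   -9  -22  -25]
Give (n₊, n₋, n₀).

step 0: pivot -3 → sign −
step 1: pivot 1/3 → sign +
step 2: pivot 2 → sign +
step 3: pivot -2 → sign −
signature = (2, 2, 0)

Answer: (2, 2, 0)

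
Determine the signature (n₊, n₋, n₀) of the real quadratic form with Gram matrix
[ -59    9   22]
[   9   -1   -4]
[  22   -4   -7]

Answer: (2, 1, 0)

Derivation:
step 0: pivot -59 → sign −
step 1: pivot 22/59 → sign +
step 2: pivot 1/11 → sign +
signature = (2, 1, 0)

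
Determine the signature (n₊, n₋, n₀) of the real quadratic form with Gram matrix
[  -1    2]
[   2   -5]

Answer: (0, 2, 0)

Derivation:
step 0: pivot -1 → sign −
step 1: pivot -1 → sign −
signature = (0, 2, 0)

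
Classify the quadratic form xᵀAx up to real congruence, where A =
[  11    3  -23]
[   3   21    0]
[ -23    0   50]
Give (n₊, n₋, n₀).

step 0: pivot 11 → sign +
step 1: pivot 222/11 → sign +
step 2: pivot -3/74 → sign −
signature = (2, 1, 0)

Answer: (2, 1, 0)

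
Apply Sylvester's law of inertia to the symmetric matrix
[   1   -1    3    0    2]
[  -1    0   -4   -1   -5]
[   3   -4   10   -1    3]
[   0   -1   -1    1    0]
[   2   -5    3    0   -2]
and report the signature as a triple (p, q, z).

step 0: pivot 1 → sign +
step 1: pivot -1 → sign −
step 2: pivot 2 → sign +
step 3: pivot 2 → sign +
step 4: pivot -3/2 → sign −
signature = (3, 2, 0)

Answer: (3, 2, 0)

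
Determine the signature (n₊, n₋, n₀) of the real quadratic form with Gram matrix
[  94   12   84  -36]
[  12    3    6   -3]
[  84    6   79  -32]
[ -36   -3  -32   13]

step 0: pivot 94 → sign +
step 1: pivot 69/47 → sign +
step 2: pivot -259/23 → sign −
step 3: pivot -6/259 → sign −
signature = (2, 2, 0)

Answer: (2, 2, 0)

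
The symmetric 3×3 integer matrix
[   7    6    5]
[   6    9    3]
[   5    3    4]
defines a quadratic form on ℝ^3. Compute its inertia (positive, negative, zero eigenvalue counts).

Answer: (2, 0, 1)

Derivation:
step 0: pivot 7 → sign +
step 1: pivot 27/7 → sign +
step 2: row/col 2 already zero → sign 0
signature = (2, 0, 1)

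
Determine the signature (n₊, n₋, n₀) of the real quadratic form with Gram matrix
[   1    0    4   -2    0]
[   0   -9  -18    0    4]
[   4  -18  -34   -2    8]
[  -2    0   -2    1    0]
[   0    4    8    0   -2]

step 0: pivot 1 → sign +
step 1: pivot -9 → sign −
step 2: pivot -14 → sign −
step 3: pivot -3/7 → sign −
step 4: pivot -2/9 → sign −
signature = (1, 4, 0)

Answer: (1, 4, 0)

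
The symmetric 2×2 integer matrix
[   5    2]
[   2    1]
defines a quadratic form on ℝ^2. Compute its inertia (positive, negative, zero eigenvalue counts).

step 0: pivot 5 → sign +
step 1: pivot 1/5 → sign +
signature = (2, 0, 0)

Answer: (2, 0, 0)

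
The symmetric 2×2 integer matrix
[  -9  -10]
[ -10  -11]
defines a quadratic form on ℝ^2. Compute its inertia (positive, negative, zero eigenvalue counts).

Answer: (1, 1, 0)

Derivation:
step 0: pivot -9 → sign −
step 1: pivot 1/9 → sign +
signature = (1, 1, 0)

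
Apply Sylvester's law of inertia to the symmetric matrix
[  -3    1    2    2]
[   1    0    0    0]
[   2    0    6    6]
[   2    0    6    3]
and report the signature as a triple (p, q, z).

Answer: (2, 2, 0)

Derivation:
step 0: pivot -3 → sign −
step 1: pivot 1/3 → sign +
step 2: pivot 6 → sign +
step 3: pivot -3 → sign −
signature = (2, 2, 0)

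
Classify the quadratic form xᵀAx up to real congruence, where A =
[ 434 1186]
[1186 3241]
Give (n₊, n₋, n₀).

Answer: (1, 1, 0)

Derivation:
step 0: pivot 434 → sign +
step 1: pivot -1/217 → sign −
signature = (1, 1, 0)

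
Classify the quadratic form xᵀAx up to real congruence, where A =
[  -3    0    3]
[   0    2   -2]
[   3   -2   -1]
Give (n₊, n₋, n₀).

step 0: pivot -3 → sign −
step 1: pivot 2 → sign +
step 2: row/col 2 already zero → sign 0
signature = (1, 1, 1)

Answer: (1, 1, 1)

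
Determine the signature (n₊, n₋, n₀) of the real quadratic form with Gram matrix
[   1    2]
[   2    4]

step 0: pivot 1 → sign +
step 1: row/col 1 already zero → sign 0
signature = (1, 0, 1)

Answer: (1, 0, 1)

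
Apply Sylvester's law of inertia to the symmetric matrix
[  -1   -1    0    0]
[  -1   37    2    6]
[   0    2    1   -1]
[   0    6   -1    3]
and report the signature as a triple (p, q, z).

step 0: pivot -1 → sign −
step 1: pivot 38 → sign +
step 2: pivot 17/19 → sign +
step 3: pivot 2/17 → sign +
signature = (3, 1, 0)

Answer: (3, 1, 0)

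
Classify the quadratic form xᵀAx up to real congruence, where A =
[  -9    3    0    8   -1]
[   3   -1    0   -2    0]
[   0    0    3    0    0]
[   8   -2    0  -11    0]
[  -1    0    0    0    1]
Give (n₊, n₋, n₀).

Answer: (2, 3, 0)

Derivation:
step 0: pivot -9 → sign −
step 1: pivot 3 → sign +
step 2: pivot -35/9 → sign −
step 3: pivot 4/35 → sign +
step 4: pivot -3/4 → sign −
signature = (2, 3, 0)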